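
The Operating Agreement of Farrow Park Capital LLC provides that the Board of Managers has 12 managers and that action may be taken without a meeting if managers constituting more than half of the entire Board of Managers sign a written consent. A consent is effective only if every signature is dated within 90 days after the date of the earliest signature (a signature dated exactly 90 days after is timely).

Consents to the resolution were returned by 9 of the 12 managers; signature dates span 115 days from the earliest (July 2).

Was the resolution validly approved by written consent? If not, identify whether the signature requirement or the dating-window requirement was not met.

Not effective — dating-window requirement not satisfied.

Signatures required: more than half of 12 — a majority of 12 is 7, so 7 needed; 9 signed. Sufficient.
Dating window: the latest signature is 115 days after the earliest; the limit is 90 days. Outside the window.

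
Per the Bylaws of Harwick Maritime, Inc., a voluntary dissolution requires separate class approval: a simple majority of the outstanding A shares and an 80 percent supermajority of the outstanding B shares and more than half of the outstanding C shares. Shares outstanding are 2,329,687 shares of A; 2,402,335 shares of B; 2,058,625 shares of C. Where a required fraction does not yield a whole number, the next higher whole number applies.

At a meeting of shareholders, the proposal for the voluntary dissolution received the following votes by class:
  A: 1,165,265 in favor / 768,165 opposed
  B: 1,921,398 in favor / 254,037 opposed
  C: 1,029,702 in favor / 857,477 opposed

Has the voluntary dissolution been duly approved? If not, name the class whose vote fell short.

Not approved — the B shares did not give the required vote.

A: a majority of 2329687 is 1164844; 1,164,844 required, 1,165,265 in favor — approved.
B: 4/5 of 2402335 = 1921868; 1,921,868 required, 1,921,398 in favor — not approved.
C: a majority of 2058625 is 1029313; 1,029,313 required, 1,029,702 in favor — approved.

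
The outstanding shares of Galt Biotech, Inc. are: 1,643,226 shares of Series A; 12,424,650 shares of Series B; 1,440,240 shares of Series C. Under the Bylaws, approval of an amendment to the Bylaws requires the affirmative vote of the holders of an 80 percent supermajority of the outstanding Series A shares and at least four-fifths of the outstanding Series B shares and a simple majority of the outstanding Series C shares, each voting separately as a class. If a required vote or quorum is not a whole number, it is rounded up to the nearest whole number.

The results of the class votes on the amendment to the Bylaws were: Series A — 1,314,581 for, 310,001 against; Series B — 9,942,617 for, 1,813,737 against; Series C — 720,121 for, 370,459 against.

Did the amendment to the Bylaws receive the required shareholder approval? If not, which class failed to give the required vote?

Approved — every class gave the required vote.

Series A: 4/5 of 1643226 = 1314580.80, rounded up to 1314581; 1,314,581 required, 1,314,581 in favor — approved.
Series B: 4/5 of 12424650 = 9939720; 9,939,720 required, 9,942,617 in favor — approved.
Series C: a majority of 1440240 is 720121; 720,121 required, 720,121 in favor — approved.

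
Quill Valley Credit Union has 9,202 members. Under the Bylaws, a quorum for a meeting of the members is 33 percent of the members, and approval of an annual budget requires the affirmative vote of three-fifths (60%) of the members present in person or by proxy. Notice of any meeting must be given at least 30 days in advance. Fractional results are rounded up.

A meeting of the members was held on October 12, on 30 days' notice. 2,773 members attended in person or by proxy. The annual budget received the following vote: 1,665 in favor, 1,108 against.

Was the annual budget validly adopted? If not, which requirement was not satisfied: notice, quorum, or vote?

Notice: 30 days given; 30 required. Satisfied.
Quorum: 33% of 9,202 = 3,036.66, rounded up to 3,037; 2,773 present. Not satisfied.
Vote: requires three-fifths of those present (2,773); 3/5 of 2773 = 1663.80, rounded up to 1664, so 1,664 needed; 1,665 in favor. Satisfied.

Invalid — quorum requirement not satisfied.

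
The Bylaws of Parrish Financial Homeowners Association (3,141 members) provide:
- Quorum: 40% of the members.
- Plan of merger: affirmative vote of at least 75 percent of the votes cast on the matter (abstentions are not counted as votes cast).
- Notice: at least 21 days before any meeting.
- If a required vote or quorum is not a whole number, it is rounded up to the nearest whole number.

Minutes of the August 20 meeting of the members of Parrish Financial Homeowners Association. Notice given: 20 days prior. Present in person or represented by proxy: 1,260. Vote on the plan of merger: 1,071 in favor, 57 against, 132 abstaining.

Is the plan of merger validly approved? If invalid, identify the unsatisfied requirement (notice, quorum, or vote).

Notice: 20 days given; 21 required. Not satisfied.
Quorum: 40% of 3,141 = 1,256.40, rounded up to 1,257; 1,260 present. Satisfied.
Vote: requires three-fourths of the votes cast (1,260 − 132 abstaining = 1,128); 3/4 of 1128 = 846, so 846 needed; 1,071 in favor. Satisfied.

Invalid — notice requirement not satisfied.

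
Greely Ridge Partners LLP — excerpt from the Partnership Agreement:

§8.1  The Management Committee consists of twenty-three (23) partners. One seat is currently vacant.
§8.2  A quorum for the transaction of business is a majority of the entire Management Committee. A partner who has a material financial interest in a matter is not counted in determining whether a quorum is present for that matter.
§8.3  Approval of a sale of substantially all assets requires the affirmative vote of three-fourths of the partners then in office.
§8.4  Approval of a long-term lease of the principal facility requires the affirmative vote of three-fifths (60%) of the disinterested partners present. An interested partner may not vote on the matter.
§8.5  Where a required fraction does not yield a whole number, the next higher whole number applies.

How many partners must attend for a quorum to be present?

12

A majority of 23 is 12.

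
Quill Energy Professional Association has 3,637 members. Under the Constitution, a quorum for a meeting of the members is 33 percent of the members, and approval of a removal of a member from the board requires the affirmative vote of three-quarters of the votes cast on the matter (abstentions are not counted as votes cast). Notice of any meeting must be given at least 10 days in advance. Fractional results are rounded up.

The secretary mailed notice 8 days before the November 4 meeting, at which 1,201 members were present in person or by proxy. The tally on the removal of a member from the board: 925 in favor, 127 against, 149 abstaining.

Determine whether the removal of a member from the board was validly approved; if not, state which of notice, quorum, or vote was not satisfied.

Notice: 8 days given; 10 required. Not satisfied.
Quorum: 33% of 3,637 = 1,200.21, rounded up to 1,201; 1,201 present. Satisfied.
Vote: requires three-fourths of the votes cast (1,201 − 149 abstaining = 1,052); 3/4 of 1052 = 789, so 789 needed; 925 in favor. Satisfied.

Invalid — notice requirement not satisfied.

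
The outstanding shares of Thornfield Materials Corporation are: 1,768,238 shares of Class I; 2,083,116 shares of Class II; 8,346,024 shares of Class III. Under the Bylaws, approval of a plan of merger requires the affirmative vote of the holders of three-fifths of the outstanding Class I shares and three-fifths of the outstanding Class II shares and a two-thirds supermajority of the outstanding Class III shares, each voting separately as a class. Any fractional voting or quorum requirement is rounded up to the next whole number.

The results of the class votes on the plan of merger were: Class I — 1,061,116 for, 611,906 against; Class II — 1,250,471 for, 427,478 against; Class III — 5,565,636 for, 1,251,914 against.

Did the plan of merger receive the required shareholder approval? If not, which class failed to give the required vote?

Class I: 3/5 of 1768238 = 1060942.80, rounded up to 1060943; 1,060,943 required, 1,061,116 in favor — approved.
Class II: 3/5 of 2083116 = 1249869.60, rounded up to 1249870; 1,249,870 required, 1,250,471 in favor — approved.
Class III: 2/3 of 8346024 = 5564016; 5,564,016 required, 5,565,636 in favor — approved.

Approved — every class gave the required vote.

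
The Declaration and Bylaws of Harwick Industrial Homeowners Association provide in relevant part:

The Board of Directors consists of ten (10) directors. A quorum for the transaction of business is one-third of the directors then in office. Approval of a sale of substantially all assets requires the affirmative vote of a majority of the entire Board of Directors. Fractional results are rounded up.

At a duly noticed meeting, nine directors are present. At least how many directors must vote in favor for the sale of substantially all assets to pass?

The sale of substantially all assets requires a majority of the entire Board of Directors (10).
A majority of 10 is 6.

6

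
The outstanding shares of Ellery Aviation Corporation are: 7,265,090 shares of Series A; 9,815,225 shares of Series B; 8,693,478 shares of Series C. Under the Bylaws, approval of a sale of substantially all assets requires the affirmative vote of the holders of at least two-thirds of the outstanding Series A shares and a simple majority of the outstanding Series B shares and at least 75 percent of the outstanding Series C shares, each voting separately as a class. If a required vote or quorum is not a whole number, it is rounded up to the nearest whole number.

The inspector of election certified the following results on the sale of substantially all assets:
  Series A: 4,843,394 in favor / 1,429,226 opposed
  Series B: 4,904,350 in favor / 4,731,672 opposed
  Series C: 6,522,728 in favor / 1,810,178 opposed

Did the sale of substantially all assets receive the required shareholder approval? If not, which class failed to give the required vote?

Not approved — the Series B shares did not give the required vote.

Series A: 2/3 of 7265090 = 4843393.33, rounded up to 4843394; 4,843,394 required, 4,843,394 in favor — approved.
Series B: a majority of 9815225 is 4907613; 4,907,613 required, 4,904,350 in favor — not approved.
Series C: 3/4 of 8693478 = 6520108.50, rounded up to 6520109; 6,520,109 required, 6,522,728 in favor — approved.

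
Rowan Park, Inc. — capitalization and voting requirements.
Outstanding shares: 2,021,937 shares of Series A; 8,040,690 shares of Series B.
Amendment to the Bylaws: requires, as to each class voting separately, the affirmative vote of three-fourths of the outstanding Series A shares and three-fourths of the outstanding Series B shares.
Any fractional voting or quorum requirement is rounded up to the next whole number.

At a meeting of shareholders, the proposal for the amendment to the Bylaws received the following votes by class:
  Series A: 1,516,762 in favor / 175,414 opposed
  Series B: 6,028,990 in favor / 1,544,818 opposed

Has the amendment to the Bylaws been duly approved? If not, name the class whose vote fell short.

Not approved — the Series B shares did not give the required vote.

Series A: 3/4 of 2021937 = 1516452.75, rounded up to 1516453; 1,516,453 required, 1,516,762 in favor — approved.
Series B: 3/4 of 8040690 = 6030517.50, rounded up to 6030518; 6,030,518 required, 6,028,990 in favor — not approved.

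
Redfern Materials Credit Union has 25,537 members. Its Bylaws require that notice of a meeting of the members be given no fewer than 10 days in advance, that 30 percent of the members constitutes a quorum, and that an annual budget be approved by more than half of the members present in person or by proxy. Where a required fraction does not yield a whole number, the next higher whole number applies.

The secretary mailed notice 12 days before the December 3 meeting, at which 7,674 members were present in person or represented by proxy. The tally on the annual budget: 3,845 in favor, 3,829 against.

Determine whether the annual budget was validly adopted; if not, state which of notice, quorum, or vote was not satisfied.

Valid — all requirements satisfied.

Notice: 12 days given; 10 required. Satisfied.
Quorum: 30% of 25,537 = 7,661.10, rounded up to 7,662; 7,674 present. Satisfied.
Vote: requires a majority of those present (7,674); a majority of 7674 is 3838, so 3,838 needed; 3,845 in favor. Satisfied.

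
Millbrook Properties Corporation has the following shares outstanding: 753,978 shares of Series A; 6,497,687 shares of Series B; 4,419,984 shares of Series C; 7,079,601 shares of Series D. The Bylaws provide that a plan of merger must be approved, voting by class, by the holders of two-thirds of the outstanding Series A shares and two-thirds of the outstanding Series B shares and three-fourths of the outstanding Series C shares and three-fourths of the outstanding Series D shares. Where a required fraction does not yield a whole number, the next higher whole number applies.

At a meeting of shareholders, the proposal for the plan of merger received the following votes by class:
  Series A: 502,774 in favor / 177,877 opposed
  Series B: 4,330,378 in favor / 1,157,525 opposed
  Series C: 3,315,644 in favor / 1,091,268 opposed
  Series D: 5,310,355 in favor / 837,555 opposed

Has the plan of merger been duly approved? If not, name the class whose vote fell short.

Series A: 2/3 of 753978 = 502652; 502,652 required, 502,774 in favor — approved.
Series B: 2/3 of 6497687 = 4331791.33, rounded up to 4331792; 4,331,792 required, 4,330,378 in favor — not approved.
Series C: 3/4 of 4419984 = 3314988; 3,314,988 required, 3,315,644 in favor — approved.
Series D: 3/4 of 7079601 = 5309700.75, rounded up to 5309701; 5,309,701 required, 5,310,355 in favor — approved.

Not approved — the Series B shares did not give the required vote.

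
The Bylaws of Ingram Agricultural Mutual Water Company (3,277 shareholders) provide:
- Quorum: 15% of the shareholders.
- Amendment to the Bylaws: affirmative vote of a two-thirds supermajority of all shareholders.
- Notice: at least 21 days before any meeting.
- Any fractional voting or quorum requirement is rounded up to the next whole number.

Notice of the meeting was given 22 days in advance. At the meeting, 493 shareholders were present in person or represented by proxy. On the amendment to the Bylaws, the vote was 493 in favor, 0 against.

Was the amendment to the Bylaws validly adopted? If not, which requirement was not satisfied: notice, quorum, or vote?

Invalid — vote requirement not satisfied.

Notice: 22 days given; 21 required. Satisfied.
Quorum: 15% of 3,277 = 491.55, rounded up to 492; 493 present. Satisfied.
Vote: requires two-thirds of all shareholders (3,277); 2/3 of 3277 = 2184.67, rounded up to 2185, so 2,185 needed; 493 in favor. Not satisfied.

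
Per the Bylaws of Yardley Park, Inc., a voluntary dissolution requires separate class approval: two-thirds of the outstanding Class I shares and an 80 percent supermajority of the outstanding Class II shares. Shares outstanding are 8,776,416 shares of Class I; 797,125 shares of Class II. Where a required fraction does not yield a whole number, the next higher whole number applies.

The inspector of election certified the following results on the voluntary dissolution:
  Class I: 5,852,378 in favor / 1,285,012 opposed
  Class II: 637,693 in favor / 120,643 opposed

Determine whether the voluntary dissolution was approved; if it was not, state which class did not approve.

Not approved — the Class II shares did not give the required vote.

Class I: 2/3 of 8776416 = 5850944; 5,850,944 required, 5,852,378 in favor — approved.
Class II: 4/5 of 797125 = 637700; 637,700 required, 637,693 in favor — not approved.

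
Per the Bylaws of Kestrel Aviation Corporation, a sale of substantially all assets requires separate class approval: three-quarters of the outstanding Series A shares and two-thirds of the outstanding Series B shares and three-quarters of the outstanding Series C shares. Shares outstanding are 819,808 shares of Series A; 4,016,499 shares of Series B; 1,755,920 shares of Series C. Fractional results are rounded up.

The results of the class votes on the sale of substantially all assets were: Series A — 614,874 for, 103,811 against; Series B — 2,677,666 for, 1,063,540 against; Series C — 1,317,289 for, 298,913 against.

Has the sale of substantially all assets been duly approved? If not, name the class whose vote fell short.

Series A: 3/4 of 819808 = 614856; 614,856 required, 614,874 in favor — approved.
Series B: 2/3 of 4016499 = 2677666; 2,677,666 required, 2,677,666 in favor — approved.
Series C: 3/4 of 1755920 = 1316940; 1,316,940 required, 1,317,289 in favor — approved.

Approved — every class gave the required vote.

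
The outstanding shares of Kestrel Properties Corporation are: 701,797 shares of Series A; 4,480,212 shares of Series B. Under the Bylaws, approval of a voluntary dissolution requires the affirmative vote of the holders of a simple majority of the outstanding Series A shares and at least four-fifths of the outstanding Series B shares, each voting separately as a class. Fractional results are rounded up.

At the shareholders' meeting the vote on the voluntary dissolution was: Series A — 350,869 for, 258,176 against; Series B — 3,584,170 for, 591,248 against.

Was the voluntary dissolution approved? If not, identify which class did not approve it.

Series A: a majority of 701797 is 350899; 350,899 required, 350,869 in favor — not approved.
Series B: 4/5 of 4480212 = 3584169.60, rounded up to 3584170; 3,584,170 required, 3,584,170 in favor — approved.

Not approved — the Series A shares did not give the required vote.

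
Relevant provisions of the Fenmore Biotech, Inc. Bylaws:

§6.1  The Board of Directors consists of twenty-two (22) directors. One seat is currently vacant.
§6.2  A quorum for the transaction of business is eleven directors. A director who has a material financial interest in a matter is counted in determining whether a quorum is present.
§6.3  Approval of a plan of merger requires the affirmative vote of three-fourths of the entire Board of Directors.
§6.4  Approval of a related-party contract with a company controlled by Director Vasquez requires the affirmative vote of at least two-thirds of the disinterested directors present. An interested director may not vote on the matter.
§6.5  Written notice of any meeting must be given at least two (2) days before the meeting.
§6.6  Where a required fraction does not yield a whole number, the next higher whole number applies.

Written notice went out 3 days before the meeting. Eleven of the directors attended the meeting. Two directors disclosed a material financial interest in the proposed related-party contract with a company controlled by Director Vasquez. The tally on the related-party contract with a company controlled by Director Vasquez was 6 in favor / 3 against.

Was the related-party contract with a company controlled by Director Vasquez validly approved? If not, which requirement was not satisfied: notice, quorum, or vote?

Valid — all requirements satisfied.

Notice: 3 days given; 2 required (3 ≥ 2). Satisfied.
Quorum: 11 present (interested directors count toward quorum); quorum is 11. Satisfied.
Vote: the related-party contract with a company controlled by Director Vasquez requires two-thirds of the disinterested directors present (11 − 2 = 9). 2/3 of 9 = 6, so 6 affirmative votes are needed; 6 voted in favor. Satisfied.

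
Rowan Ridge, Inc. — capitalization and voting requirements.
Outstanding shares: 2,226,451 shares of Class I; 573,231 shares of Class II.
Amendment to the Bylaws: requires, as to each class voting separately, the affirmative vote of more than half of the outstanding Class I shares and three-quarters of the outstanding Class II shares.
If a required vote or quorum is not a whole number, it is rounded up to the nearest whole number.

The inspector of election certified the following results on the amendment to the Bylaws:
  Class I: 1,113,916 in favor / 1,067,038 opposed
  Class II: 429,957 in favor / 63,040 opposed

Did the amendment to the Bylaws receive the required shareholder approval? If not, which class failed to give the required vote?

Approved — every class gave the required vote.

Class I: a majority of 2226451 is 1113226; 1,113,226 required, 1,113,916 in favor — approved.
Class II: 3/4 of 573231 = 429923.25, rounded up to 429924; 429,924 required, 429,957 in favor — approved.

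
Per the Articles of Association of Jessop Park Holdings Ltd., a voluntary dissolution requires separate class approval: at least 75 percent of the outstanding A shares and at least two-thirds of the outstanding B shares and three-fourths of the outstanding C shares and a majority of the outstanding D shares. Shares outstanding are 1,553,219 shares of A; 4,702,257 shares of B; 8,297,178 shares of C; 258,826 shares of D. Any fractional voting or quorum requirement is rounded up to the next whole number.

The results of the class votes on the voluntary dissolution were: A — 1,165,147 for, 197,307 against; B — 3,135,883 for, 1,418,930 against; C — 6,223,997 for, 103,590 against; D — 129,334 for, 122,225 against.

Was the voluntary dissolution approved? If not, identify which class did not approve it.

Not approved — the D shares did not give the required vote.

A: 3/4 of 1553219 = 1164914.25, rounded up to 1164915; 1,164,915 required, 1,165,147 in favor — approved.
B: 2/3 of 4702257 = 3134838; 3,134,838 required, 3,135,883 in favor — approved.
C: 3/4 of 8297178 = 6222883.50, rounded up to 6222884; 6,222,884 required, 6,223,997 in favor — approved.
D: a majority of 258826 is 129414; 129,414 required, 129,334 in favor — not approved.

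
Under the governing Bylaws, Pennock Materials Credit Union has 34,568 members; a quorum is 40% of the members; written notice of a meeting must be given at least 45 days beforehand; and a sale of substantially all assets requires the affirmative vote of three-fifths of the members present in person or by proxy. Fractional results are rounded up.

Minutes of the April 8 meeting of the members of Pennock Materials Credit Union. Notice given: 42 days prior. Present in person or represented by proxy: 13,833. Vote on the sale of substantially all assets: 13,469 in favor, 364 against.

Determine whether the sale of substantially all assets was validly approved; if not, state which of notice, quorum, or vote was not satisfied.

Notice: 42 days given; 45 required. Not satisfied.
Quorum: 40% of 34,568 = 13,827.20, rounded up to 13,828; 13,833 present. Satisfied.
Vote: requires three-fifths of those present (13,833); 3/5 of 13833 = 8299.80, rounded up to 8300, so 8,300 needed; 13,469 in favor. Satisfied.

Invalid — notice requirement not satisfied.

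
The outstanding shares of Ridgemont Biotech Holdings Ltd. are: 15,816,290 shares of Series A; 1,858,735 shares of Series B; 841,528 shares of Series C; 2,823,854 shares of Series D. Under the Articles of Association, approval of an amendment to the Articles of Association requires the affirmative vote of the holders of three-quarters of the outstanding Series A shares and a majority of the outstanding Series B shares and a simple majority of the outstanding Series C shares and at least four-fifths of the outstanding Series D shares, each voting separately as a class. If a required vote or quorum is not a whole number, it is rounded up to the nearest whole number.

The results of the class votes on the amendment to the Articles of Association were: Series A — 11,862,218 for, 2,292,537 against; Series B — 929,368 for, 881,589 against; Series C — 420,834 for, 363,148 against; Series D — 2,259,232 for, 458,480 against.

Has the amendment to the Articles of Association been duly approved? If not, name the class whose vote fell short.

Approved — every class gave the required vote.

Series A: 3/4 of 15816290 = 11862217.50, rounded up to 11862218; 11,862,218 required, 11,862,218 in favor — approved.
Series B: a majority of 1858735 is 929368; 929,368 required, 929,368 in favor — approved.
Series C: a majority of 841528 is 420765; 420,765 required, 420,834 in favor — approved.
Series D: 4/5 of 2823854 = 2259083.20, rounded up to 2259084; 2,259,084 required, 2,259,232 in favor — approved.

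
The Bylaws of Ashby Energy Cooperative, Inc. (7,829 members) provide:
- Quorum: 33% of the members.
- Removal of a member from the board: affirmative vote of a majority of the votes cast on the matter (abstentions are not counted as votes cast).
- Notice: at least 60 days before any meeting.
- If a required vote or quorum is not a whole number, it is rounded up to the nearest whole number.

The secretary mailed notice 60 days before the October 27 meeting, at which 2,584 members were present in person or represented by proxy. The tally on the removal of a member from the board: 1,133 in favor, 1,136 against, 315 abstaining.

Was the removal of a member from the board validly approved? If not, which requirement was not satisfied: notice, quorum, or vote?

Notice: 60 days given; 60 required. Satisfied.
Quorum: 33% of 7,829 = 2,583.57, rounded up to 2,584; 2,584 present. Satisfied.
Vote: requires a majority of the votes cast (2,584 − 315 abstaining = 2,269); a majority of 2269 is 1135, so 1,135 needed; 1,133 in favor. Not satisfied.

Invalid — vote requirement not satisfied.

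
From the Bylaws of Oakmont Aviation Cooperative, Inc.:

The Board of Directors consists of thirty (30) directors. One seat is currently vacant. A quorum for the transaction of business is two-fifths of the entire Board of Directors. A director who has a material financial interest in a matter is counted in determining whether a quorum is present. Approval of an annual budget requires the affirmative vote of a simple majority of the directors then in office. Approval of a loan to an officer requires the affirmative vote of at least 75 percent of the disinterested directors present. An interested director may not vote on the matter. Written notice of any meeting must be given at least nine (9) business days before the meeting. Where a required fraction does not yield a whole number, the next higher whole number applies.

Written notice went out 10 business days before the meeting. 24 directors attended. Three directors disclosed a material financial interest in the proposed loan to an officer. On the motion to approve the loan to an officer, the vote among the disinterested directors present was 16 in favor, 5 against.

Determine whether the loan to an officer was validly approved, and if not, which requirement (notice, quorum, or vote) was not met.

Notice: 10 business days given; 9 required (10 ≥ 9). Satisfied.
Quorum: 24 present (interested directors count toward quorum); quorum is 12. Satisfied.
Vote: the loan to an officer requires three-fourths of the disinterested directors present (24 − 3 = 21). 3/4 of 21 = 15.75, rounded up to 16, so 16 affirmative votes are needed; 16 voted in favor. Satisfied.

Valid — all requirements satisfied.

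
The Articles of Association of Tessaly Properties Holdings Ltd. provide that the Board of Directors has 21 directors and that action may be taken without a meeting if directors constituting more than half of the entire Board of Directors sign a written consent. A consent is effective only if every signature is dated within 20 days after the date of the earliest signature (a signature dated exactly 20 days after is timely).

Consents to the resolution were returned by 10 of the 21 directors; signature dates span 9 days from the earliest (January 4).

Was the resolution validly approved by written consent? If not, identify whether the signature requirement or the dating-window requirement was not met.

Not effective — insufficient signatures.

Signatures required: more than half of 21 — a majority of 21 is 11, so 11 needed; 10 signed. Insufficient.
Dating window: the latest signature is 9 days after the earliest; the limit is 20 days. Within the window.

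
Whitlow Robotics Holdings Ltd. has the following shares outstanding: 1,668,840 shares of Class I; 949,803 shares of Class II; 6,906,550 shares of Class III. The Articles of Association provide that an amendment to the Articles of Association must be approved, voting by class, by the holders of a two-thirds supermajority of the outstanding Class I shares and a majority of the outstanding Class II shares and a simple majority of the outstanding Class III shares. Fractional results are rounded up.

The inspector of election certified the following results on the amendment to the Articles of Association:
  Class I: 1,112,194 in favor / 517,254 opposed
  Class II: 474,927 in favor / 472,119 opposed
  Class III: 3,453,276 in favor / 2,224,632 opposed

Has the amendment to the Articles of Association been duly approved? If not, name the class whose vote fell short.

Class I: 2/3 of 1668840 = 1112560; 1,112,560 required, 1,112,194 in favor — not approved.
Class II: a majority of 949803 is 474902; 474,902 required, 474,927 in favor — approved.
Class III: a majority of 6906550 is 3453276; 3,453,276 required, 3,453,276 in favor — approved.

Not approved — the Class I shares did not give the required vote.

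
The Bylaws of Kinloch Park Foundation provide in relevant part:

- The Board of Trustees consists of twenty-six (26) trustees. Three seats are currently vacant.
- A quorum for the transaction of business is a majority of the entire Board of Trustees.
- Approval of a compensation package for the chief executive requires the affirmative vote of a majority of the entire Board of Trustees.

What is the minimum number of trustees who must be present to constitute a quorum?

14

A majority of 26 is 14.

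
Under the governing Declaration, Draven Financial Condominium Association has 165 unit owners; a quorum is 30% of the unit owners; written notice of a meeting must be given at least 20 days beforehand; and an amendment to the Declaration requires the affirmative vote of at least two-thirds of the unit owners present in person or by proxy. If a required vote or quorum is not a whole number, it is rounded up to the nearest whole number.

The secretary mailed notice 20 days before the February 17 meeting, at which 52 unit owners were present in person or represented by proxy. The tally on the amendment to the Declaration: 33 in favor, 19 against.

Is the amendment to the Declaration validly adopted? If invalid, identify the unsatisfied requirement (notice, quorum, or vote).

Invalid — vote requirement not satisfied.

Notice: 20 days given; 20 required. Satisfied.
Quorum: 30% of 165 = 49.50, rounded up to 50; 52 present. Satisfied.
Vote: requires two-thirds of those present (52); 2/3 of 52 = 34.67, rounded up to 35, so 35 needed; 33 in favor. Not satisfied.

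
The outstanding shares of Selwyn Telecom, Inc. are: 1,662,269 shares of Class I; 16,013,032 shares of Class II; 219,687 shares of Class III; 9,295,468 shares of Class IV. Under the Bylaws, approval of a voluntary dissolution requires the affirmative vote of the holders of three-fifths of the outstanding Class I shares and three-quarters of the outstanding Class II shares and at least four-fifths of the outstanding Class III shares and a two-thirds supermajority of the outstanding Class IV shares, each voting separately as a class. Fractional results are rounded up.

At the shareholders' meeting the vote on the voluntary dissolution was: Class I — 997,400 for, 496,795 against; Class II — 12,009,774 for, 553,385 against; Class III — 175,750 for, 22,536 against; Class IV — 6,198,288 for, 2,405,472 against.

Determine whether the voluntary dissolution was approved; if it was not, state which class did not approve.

Class I: 3/5 of 1662269 = 997361.40, rounded up to 997362; 997,362 required, 997,400 in favor — approved.
Class II: 3/4 of 16013032 = 12009774; 12,009,774 required, 12,009,774 in favor — approved.
Class III: 4/5 of 219687 = 175749.60, rounded up to 175750; 175,750 required, 175,750 in favor — approved.
Class IV: 2/3 of 9295468 = 6196978.67, rounded up to 6196979; 6,196,979 required, 6,198,288 in favor — approved.

Approved — every class gave the required vote.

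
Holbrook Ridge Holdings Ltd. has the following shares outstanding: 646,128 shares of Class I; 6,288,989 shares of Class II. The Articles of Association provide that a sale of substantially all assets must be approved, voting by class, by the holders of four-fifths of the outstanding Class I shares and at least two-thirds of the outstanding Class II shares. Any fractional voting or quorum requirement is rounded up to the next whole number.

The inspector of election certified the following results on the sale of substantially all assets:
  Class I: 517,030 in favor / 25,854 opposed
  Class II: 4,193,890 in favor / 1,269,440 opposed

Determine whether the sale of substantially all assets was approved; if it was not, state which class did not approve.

Class I: 4/5 of 646128 = 516902.40, rounded up to 516903; 516,903 required, 517,030 in favor — approved.
Class II: 2/3 of 6288989 = 4192659.33, rounded up to 4192660; 4,192,660 required, 4,193,890 in favor — approved.

Approved — every class gave the required vote.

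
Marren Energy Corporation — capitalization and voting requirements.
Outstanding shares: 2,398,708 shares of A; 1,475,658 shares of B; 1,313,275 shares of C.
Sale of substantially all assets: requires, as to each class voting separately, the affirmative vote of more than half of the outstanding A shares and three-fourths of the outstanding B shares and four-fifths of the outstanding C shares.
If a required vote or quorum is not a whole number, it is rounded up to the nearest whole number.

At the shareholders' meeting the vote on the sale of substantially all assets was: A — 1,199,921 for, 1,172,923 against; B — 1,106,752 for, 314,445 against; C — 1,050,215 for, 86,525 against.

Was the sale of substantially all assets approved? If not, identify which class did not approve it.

Not approved — the C shares did not give the required vote.

A: a majority of 2398708 is 1199355; 1,199,355 required, 1,199,921 in favor — approved.
B: 3/4 of 1475658 = 1106743.50, rounded up to 1106744; 1,106,744 required, 1,106,752 in favor — approved.
C: 4/5 of 1313275 = 1050620; 1,050,620 required, 1,050,215 in favor — not approved.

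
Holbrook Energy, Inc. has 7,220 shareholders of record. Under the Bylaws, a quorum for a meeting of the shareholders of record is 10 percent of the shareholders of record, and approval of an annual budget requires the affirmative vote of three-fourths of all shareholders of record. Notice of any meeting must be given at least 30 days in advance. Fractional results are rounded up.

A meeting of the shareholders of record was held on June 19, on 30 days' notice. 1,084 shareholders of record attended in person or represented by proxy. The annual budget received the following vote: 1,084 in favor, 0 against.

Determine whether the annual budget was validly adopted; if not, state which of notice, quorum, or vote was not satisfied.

Notice: 30 days given; 30 required. Satisfied.
Quorum: 10% of 7,220 = 722; 1,084 present. Satisfied.
Vote: requires three-fourths of all shareholders of record (7,220); 3/4 of 7220 = 5415, so 5,415 needed; 1,084 in favor. Not satisfied.

Invalid — vote requirement not satisfied.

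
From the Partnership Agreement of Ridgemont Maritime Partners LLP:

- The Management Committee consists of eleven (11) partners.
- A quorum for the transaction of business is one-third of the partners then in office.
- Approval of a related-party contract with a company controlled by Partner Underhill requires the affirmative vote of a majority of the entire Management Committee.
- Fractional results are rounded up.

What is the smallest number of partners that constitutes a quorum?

4

1/3 of 11 = 3.67, rounded up to 4.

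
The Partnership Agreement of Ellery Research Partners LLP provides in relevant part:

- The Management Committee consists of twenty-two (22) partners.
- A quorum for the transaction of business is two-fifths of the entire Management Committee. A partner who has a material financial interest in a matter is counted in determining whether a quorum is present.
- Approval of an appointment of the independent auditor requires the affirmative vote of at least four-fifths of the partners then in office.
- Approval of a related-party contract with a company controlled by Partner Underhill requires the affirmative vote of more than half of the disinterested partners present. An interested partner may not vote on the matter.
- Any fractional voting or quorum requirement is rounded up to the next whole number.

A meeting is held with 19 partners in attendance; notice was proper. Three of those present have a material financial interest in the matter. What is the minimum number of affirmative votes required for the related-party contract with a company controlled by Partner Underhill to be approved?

The related-party contract with a company controlled by Partner Underhill requires a majority of the disinterested partners present (19 − 3 = 16).
A majority of 16 is 9.

9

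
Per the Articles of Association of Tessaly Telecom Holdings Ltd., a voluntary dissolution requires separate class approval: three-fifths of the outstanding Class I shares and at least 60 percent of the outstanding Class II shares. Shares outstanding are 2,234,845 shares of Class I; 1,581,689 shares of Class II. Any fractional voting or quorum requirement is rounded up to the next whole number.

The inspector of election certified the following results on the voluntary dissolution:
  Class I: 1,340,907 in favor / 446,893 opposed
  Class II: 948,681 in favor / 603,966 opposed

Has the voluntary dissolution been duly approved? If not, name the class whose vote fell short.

Not approved — the Class II shares did not give the required vote.

Class I: 3/5 of 2234845 = 1340907; 1,340,907 required, 1,340,907 in favor — approved.
Class II: 3/5 of 1581689 = 949013.40, rounded up to 949014; 949,014 required, 948,681 in favor — not approved.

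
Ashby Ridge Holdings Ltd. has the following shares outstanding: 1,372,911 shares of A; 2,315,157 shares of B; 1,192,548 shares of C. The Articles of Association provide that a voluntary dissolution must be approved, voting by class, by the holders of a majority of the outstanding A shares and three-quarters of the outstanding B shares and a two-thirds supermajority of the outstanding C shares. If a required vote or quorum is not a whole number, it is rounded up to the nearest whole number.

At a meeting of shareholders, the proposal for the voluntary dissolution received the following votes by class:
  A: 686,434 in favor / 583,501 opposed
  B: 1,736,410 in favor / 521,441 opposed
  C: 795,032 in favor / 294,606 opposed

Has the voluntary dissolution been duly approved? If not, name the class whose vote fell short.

A: a majority of 1372911 is 686456; 686,456 required, 686,434 in favor — not approved.
B: 3/4 of 2315157 = 1736367.75, rounded up to 1736368; 1,736,368 required, 1,736,410 in favor — approved.
C: 2/3 of 1192548 = 795032; 795,032 required, 795,032 in favor — approved.

Not approved — the A shares did not give the required vote.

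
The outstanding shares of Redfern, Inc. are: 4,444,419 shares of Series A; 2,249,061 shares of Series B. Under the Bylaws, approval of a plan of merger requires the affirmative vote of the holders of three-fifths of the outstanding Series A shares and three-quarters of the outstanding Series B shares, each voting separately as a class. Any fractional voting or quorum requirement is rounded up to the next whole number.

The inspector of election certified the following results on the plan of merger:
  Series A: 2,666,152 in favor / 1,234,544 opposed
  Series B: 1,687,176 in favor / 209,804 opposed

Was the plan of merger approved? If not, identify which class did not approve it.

Series A: 3/5 of 4444419 = 2666651.40, rounded up to 2666652; 2,666,652 required, 2,666,152 in favor — not approved.
Series B: 3/4 of 2249061 = 1686795.75, rounded up to 1686796; 1,686,796 required, 1,687,176 in favor — approved.

Not approved — the Series A shares did not give the required vote.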